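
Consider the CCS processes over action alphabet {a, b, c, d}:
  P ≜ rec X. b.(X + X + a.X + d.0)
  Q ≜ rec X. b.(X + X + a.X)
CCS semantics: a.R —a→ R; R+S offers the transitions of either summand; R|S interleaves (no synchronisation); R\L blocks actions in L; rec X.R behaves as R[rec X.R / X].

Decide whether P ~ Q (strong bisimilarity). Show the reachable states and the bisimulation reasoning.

P ≁ Q

LTS(P): 3 reachable states
  p0 = rec X. b.(X + X + a.X + d.0) :: =b=> p1
  p1 = (rec X. b.(X + X + a.X + d.0)) + (rec X. b.(X + X + a.X + d.0)) + a.(rec X. b.(X + X + a.X + d.0)) + d.0 :: =a=> p0, =b=> p1, =d=> p2
  p2 = 0 :: ·
LTS(Q): 2 reachable states
  q0 = rec X. b.(X + X + a.X) :: =b=> q1
  q1 = (rec X. b.(X + X + a.X)) + (rec X. b.(X + X + a.X)) + a.(rec X. b.(X + X + a.X)) :: =a=> q0, =b=> q1
Coarsest stable partition (strong bisimilarity classes):
  B0 = {p0}
  B1 = {p1}
  B2 = {p2}
  B3 = {q0}
  B4 = {q1}
p0 ∈ B0, q0 ∈ B3 → different blocks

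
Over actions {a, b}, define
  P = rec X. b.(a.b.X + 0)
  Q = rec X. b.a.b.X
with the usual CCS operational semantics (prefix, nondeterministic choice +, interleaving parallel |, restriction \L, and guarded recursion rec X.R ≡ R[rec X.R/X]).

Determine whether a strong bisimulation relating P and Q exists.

LTS(P): 3 reachable states
  p0 = rec X. b.(a.b.X + 0) | -b-> p1
  p1 = a.b.(rec X. b.(a.b.X + 0)) + 0 | -a-> p2
  p2 = b.(rec X. b.(a.b.X + 0)) | -b-> p0
LTS(Q): 3 reachable states
  q0 = rec X. b.a.b.X | -b-> q1
  q1 = a.b.(rec X. b.a.b.X) | -a-> q2
  q2 = b.(rec X. b.a.b.X) | -b-> q0
Coarsest stable partition (strong bisimilarity classes):
  B0 = {p0, q0}
  B1 = {p1, q1}
  B2 = {p2, q2}
p0 ∈ B0, q0 ∈ B0 → same block

YES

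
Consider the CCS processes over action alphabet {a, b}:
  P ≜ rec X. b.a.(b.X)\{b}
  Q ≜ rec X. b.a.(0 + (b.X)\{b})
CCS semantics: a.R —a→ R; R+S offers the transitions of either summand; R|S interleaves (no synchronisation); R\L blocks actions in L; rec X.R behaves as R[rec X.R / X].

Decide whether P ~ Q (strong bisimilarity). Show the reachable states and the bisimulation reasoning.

LTS(P): 3 reachable states
  s0 = rec X. b.a.(b.X)\{b} :: =b=> s1
  s1 = a.(b.(rec X. b.a.(b.X)\{b}))\{b} :: =a=> s2
  s2 = (b.(rec X. b.a.(b.X)\{b}))\{b} :: (no moves)
LTS(Q): 3 reachable states
  t0 = rec X. b.a.(0 + (b.X)\{b}) :: =b=> t1
  t1 = a.(0 + (b.(rec X. b.a.(0 + (b.X)\{b})))\{b}) :: =a=> t2
  t2 = 0 + (b.(rec X. b.a.(0 + (b.X)\{b})))\{b} :: (no moves)
Bisimilarity quotient blocks:
  B0 = {s0, t0}
  B1 = {s1, t1}
  B2 = {s2, t2}
s0 ∈ B0, t0 ∈ B0 → same block

bisimilar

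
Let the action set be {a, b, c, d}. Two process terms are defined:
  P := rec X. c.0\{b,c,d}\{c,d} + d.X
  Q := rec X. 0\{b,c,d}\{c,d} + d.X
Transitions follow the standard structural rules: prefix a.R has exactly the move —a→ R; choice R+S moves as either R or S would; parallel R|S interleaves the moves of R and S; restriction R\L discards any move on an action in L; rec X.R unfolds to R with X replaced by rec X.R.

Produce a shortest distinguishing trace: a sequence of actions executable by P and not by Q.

c

LTS(P): 2 reachable states
  s0 = rec X. c.0\{b,c,d}\{c,d} + d.X ⊢ -c-> s1, -d-> s0
  s1 = 0\{b,c,d}\{c,d} ⊢ deadlocked
LTS(Q): 1 reachable states
  t0 = rec X. 0\{b,c,d}\{c,d} + d.X ⊢ -d-> t0
Trace ⟨c⟩ through P, begin at {s0}:
  [1] c ⇒ {s1}
  P completes σ.
Trace ⟨c⟩ through Q, begin at {t0}:
  [1] c ⇒ ∅  — Q cannot continue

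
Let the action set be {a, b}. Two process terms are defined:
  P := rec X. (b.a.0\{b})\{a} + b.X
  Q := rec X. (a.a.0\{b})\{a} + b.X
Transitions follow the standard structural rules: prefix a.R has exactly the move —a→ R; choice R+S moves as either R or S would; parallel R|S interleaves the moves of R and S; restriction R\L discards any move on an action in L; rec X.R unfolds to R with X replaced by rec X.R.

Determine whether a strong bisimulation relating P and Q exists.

Reachable graph of P (2 states):
  s0 = rec X. (b.a.0\{b})\{a} + b.X → =b=> s0, =b=> s1
  s1 = (a.0\{b})\{a} → (no moves)
Reachable graph of Q (1 states):
  t0 = rec X. (a.a.0\{b})\{a} + b.X → =b=> t0
Bisimilarity quotient blocks:
  B0 = {s0}
  B1 = {s1}
  B2 = {t0}
s0 ∈ B0, t0 ∈ B2 → different blocks

not bisimilar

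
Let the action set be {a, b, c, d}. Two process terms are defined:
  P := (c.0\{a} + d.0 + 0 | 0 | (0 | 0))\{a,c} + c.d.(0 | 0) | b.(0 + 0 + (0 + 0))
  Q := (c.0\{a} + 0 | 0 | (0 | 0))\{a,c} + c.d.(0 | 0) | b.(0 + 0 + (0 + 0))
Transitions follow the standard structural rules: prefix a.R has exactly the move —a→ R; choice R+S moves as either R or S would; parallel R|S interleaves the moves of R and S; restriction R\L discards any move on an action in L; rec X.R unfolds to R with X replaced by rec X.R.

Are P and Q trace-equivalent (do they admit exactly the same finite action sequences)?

LTS(P): 7 reachable states
  u0 = (c.0\{a} + d.0 + 0 | 0 | (0 | 0))\{a,c} + c.d.(0 | 0) | b.(0 + 0 + (0 + 0)) has moves --b--▸ u1, --c--▸ u2, --d--▸ u3
  u1 = c.d.(0 | 0) | (0 + 0 + (0 + 0)) has moves --c--▸ u4
  u2 = d.(0 | 0) | b.(0 + 0 + (0 + 0)) has moves --b--▸ u4, --d--▸ u5
  u3 = 0\{a,c} has moves deadlocked
  u4 = d.(0 | 0) | (0 + 0 + (0 + 0)) has moves --d--▸ u6
  u5 = 0 | 0 | b.(0 + 0 + (0 + 0)) has moves --b--▸ u6
  u6 = 0 | 0 | (0 + 0 + (0 + 0)) has moves deadlocked
LTS(Q): 6 reachable states
  v0 = (c.0\{a} + 0 | 0 | (0 | 0))\{a,c} + c.d.(0 | 0) | b.(0 + 0 + (0 + 0)) has moves --b--▸ v1, --c--▸ v2
  v1 = c.d.(0 | 0) | (0 + 0 + (0 + 0)) has moves --c--▸ v3
  v2 = d.(0 | 0) | b.(0 + 0 + (0 + 0)) has moves --b--▸ v3, --d--▸ v4
  v3 = d.(0 | 0) | (0 + 0 + (0 + 0)) has moves --d--▸ v5
  v4 = 0 | 0 | b.(0 + 0 + (0 + 0)) has moves --b--▸ v5
  v5 = 0 | 0 | (0 + 0 + (0 + 0)) has moves deadlocked
Run σ = ⟨d⟩ on P: start {u0}
  after d @ step 1: {u3}
  P completes σ.
Run σ = ⟨d⟩ on Q: start {v0}
  after d @ step 1: no successor for Q

traces(P) ≠ traces(Q) — witness ⟨d⟩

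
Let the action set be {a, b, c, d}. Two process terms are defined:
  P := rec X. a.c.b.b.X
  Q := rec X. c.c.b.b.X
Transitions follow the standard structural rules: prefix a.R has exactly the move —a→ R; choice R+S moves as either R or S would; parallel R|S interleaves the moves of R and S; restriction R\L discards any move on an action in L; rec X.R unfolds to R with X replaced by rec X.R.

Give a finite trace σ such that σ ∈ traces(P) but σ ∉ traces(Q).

LTS(P): 4 reachable states
  u0 = rec X. a.c.b.b.X has moves -a-> u1
  u1 = c.b.b.(rec X. a.c.b.b.X) has moves -c-> u2
  u2 = b.b.(rec X. a.c.b.b.X) has moves -b-> u3
  u3 = b.(rec X. a.c.b.b.X) has moves -b-> u0
LTS(Q): 4 reachable states
  v0 = rec X. c.c.b.b.X has moves -c-> v1
  v1 = c.b.b.(rec X. c.c.b.b.X) has moves -c-> v2
  v2 = b.b.(rec X. c.c.b.b.X) has moves -b-> v3
  v3 = b.(rec X. c.c.b.b.X) has moves -b-> v0
Trace ⟨a⟩ through P, begin at {u0}:
  step 1 (a): {u1}
  P completes σ.
Trace ⟨a⟩ through Q, begin at {v0}:
  step 1 (a): no successor for Q

a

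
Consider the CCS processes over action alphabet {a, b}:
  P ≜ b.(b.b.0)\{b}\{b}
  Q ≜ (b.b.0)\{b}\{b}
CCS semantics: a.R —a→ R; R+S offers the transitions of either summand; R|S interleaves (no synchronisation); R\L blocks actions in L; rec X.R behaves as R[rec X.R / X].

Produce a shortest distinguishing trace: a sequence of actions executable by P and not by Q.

b

LTS(P): 2 reachable states
  m0 = b.(b.b.0)\{b}\{b} → -b-> m1
  m1 = (b.b.0)\{b}\{b} → (no moves)
LTS(Q): 1 reachable states
  n0 = (b.b.0)\{b}\{b} → (no moves)
Executing b from P (initial set {m0}):
  [1] b ⇒ {m1}
  ✓ P
Executing b from Q (initial set {n0}):
  [1] b ⇒ ∅  — Q cannot continue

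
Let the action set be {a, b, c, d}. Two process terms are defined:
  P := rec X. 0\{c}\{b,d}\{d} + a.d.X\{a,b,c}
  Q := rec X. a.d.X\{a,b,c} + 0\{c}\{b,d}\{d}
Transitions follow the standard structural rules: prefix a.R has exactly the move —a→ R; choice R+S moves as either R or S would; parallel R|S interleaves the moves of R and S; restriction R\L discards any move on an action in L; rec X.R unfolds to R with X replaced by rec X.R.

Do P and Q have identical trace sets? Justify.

P's transition system — 3 states:
  m0 = rec X. 0\{c}\{b,d}\{d} + a.d.X\{a,b,c} ⊢ -a-> m1
  m1 = d.(rec X. 0\{c}\{b,d}\{d} + a.d.X\{a,b,c})\{a,b,c} ⊢ -d-> m2
  m2 = (rec X. 0\{c}\{b,d}\{d} + a.d.X\{a,b,c})\{a,b,c} ⊢ stopped
Q's transition system — 3 states:
  n0 = rec X. a.d.X\{a,b,c} + 0\{c}\{b,d}\{d} ⊢ -a-> n1
  n1 = d.(rec X. a.d.X\{a,b,c} + 0\{c}\{b,d}\{d})\{a,b,c} ⊢ -d-> n2
  n2 = (rec X. a.d.X\{a,b,c} + 0\{c}\{b,d}\{d})\{a,b,c} ⊢ stopped
Bisimilarity quotient blocks:
  B0 = {m0, n0}
  B1 = {m1, n1}
  B2 = {m2, n2}
m0 ∈ B0, n0 ∈ B0 → same block
Bisimilar ⇒ trace-equivalent.

traces(P) = traces(Q)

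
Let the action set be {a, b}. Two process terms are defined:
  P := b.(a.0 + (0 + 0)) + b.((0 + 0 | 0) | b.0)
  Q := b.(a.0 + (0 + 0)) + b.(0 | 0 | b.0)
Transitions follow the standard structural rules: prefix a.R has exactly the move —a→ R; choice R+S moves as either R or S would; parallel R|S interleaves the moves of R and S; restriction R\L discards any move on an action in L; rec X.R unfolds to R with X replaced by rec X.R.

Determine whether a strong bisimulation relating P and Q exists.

LTS(P): 5 reachable states
  s0 = b.(a.0 + (0 + 0)) + b.((0 + 0 | 0) | b.0) :: —b→ s1, —b→ s2
  s1 = (0 + 0 | 0) | b.0 :: —b→ s3
  s2 = a.0 + (0 + 0) :: —a→ s4
  s3 = (0 + 0 | 0) | 0 :: (no moves)
  s4 = 0 :: (no moves)
LTS(Q): 5 reachable states
  t0 = b.(a.0 + (0 + 0)) + b.(0 | 0 | b.0) :: —b→ t1, —b→ t2
  t1 = 0 | 0 | b.0 :: —b→ t3
  t2 = a.0 + (0 + 0) :: —a→ t4
  t3 = 0 | 0 | 0 :: (no moves)
  t4 = 0 :: (no moves)
Coarsest stable partition (strong bisimilarity classes):
  B0 = {s0, t0}
  B1 = {s1, t1}
  B2 = {s3, s4, t3, t4}
  B3 = {s2, t2}
s0 ∈ B0, t0 ∈ B0 → same block

P ~ Q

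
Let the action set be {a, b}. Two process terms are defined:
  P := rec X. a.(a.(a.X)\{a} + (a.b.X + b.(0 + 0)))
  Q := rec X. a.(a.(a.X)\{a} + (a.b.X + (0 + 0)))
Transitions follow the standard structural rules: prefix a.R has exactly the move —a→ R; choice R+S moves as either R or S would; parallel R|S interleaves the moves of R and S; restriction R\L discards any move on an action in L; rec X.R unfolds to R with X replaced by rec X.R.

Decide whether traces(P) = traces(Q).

P's transition system — 5 states:
  p0 = rec X. a.(a.(a.X)\{a} + (a.b.X + b.(0 + 0))) | -a-> p1
  p1 = a.(a.(rec X. a.(a.(a.X)\{a} + (a.b.X + b.(0 + 0)))))\{a} + (a.b.(rec X. a.(a.(a.X)\{a} + (a.b.X + b.(0 + 0)))) + b.(0 + 0)) | -a-> p2, -a-> p3, -b-> p4
  p2 = (a.(rec X. a.(a.(a.X)\{a} + (a.b.X + b.(0 + 0)))))\{a} | stopped
  p3 = b.(rec X. a.(a.(a.X)\{a} + (a.b.X + b.(0 + 0)))) | -b-> p0
  p4 = 0 + 0 | stopped
Q's transition system — 4 states:
  q0 = rec X. a.(a.(a.X)\{a} + (a.b.X + (0 + 0))) | -a-> q1
  q1 = a.(a.(rec X. a.(a.(a.X)\{a} + (a.b.X + (0 + 0)))))\{a} + (a.b.(rec X. a.(a.(a.X)\{a} + (a.b.X + (0 + 0)))) + (0 + 0)) | -a-> q2, -a-> q3
  q2 = (a.(rec X. a.(a.(a.X)\{a} + (a.b.X + (0 + 0)))))\{a} | stopped
  q3 = b.(rec X. a.(a.(a.X)\{a} + (a.b.X + (0 + 0)))) | -b-> q0
Trace ⟨ab⟩ through P, begin at {p0}:
  [1] a ⇒ {p1}
  [2] b ⇒ {p4}
  P completes σ.
Trace ⟨ab⟩ through Q, begin at {q0}:
  [1] a ⇒ {q1}
  [2] b ⇒ ∅ (Q stuck)

traces(P) ≠ traces(Q) — witness ⟨ab⟩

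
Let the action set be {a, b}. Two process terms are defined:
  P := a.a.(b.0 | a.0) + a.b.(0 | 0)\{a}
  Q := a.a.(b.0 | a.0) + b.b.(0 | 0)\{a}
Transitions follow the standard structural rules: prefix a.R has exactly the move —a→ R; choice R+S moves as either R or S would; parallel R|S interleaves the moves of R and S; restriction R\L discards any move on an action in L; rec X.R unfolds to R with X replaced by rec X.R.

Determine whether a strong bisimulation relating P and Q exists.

not bisimilar

LTS(P): 8 reachable states
  m0 = a.a.(b.0 | a.0) + a.b.(0 | 0)\{a} :: --a--▸ m1, --a--▸ m2
  m1 = a.(b.0 | a.0) :: --a--▸ m3
  m2 = b.(0 | 0)\{a} :: --b--▸ m4
  m3 = b.0 | a.0 :: --a--▸ m5, --b--▸ m6
  m4 = (0 | 0)\{a} :: stopped
  m5 = b.0 | 0 :: --b--▸ m7
  m6 = 0 | a.0 :: --a--▸ m7
  m7 = 0 | 0 :: stopped
LTS(Q): 8 reachable states
  n0 = a.a.(b.0 | a.0) + b.b.(0 | 0)\{a} :: --a--▸ n1, --b--▸ n2
  n1 = a.(b.0 | a.0) :: --a--▸ n3
  n2 = b.(0 | 0)\{a} :: --b--▸ n4
  n3 = b.0 | a.0 :: --a--▸ n5, --b--▸ n6
  n4 = (0 | 0)\{a} :: stopped
  n5 = b.0 | 0 :: --b--▸ n7
  n6 = 0 | a.0 :: --a--▸ n7
  n7 = 0 | 0 :: stopped
Coarsest stable partition (strong bisimilarity classes):
  B0 = {m0}
  B1 = {m1, n1}
  B2 = {m3, n3}
  B3 = {m6, n6}
  B4 = {m4, m7, n4, n7}
  B5 = {m2, m5, n2, n5}
  B6 = {n0}
m0 ∈ B0, n0 ∈ B6 → different blocks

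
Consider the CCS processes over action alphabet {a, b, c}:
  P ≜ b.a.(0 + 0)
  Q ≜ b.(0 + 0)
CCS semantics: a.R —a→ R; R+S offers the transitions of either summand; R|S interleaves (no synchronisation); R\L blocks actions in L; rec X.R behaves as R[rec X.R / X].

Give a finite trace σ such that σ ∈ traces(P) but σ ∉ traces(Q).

ba

P's transition system — 3 states:
  u0 = b.a.(0 + 0) | —b→ u1
  u1 = a.(0 + 0) | —a→ u2
  u2 = 0 + 0 | ∅
Q's transition system — 2 states:
  v0 = b.(0 + 0) | —b→ v1
  v1 = 0 + 0 | ∅
Trace ⟨ba⟩ through P, begin at {u0}:
  [1] b ⇒ {u1}
  [2] a ⇒ {u2}
  ✓ P
Trace ⟨ba⟩ through Q, begin at {v0}:
  [1] b ⇒ {v1}
  [2] a ⇒ ∅  — Q cannot continue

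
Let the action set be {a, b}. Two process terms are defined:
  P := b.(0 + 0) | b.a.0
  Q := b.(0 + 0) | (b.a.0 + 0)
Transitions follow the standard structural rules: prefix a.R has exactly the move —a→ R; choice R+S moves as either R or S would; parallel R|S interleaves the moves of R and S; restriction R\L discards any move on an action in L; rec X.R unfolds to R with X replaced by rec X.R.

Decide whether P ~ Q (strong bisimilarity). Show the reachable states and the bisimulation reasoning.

P ~ Q

P's transition system — 6 states:
  u0 = b.(0 + 0) | b.a.0 ⊢ —b→ u1, —b→ u2
  u1 = (0 + 0) | b.a.0 ⊢ —b→ u3
  u2 = b.(0 + 0) | a.0 ⊢ —a→ u4, —b→ u3
  u3 = (0 + 0) | a.0 ⊢ —a→ u5
  u4 = b.(0 + 0) | 0 ⊢ —b→ u5
  u5 = (0 + 0) | 0 ⊢ stopped
Q's transition system — 6 states:
  v0 = b.(0 + 0) | (b.a.0 + 0) ⊢ —b→ v1, —b→ v2
  v1 = (0 + 0) | (b.a.0 + 0) ⊢ —b→ v3
  v2 = b.(0 + 0) | a.0 ⊢ —a→ v4, —b→ v3
  v3 = (0 + 0) | a.0 ⊢ —a→ v5
  v4 = b.(0 + 0) | 0 ⊢ —b→ v5
  v5 = (0 + 0) | 0 ⊢ stopped
Coarsest stable partition (strong bisimilarity classes):
  B0 = {u0, v0}
  B1 = {u1, v1}
  B2 = {u3, v3}
  B3 = {u5, v5}
  B4 = {u2, v2}
  B5 = {u4, v4}
u0 ∈ B0, v0 ∈ B0 → same block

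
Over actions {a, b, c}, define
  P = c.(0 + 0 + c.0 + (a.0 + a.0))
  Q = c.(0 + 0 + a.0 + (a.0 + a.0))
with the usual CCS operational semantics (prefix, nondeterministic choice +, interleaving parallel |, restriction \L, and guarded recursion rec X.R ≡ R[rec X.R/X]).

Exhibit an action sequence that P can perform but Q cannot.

cc

Reachable graph of P (3 states):
  m0 = c.(0 + 0 + c.0 + (a.0 + a.0)) → —c→ m1
  m1 = 0 + 0 + c.0 + (a.0 + a.0) → —a→ m2, —c→ m2
  m2 = 0 → stopped
Reachable graph of Q (3 states):
  n0 = c.(0 + 0 + a.0 + (a.0 + a.0)) → —c→ n1
  n1 = 0 + 0 + a.0 + (a.0 + a.0) → —a→ n2
  n2 = 0 → stopped
Run σ = ⟨cc⟩ on P: start {m0}
  [1] c ⇒ {m1}
  [2] c ⇒ {m2}
  — P admits the full trace.
Run σ = ⟨cc⟩ on Q: start {n0}
  [1] c ⇒ {n1}
  [2] c ⇒ no successor for Q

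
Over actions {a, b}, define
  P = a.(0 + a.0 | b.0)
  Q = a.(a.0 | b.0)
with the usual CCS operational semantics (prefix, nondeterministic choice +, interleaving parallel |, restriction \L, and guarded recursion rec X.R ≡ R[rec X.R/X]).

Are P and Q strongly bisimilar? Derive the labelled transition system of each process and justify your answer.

LTS(P): 5 reachable states
  s0 = a.(0 + a.0 | b.0) ⊢ —a→ s1
  s1 = 0 + a.0 | b.0 ⊢ —a→ s2, —b→ s3
  s2 = 0 | b.0 ⊢ —b→ s4
  s3 = a.0 | 0 ⊢ —a→ s4
  s4 = 0 | 0 ⊢ ∅
LTS(Q): 5 reachable states
  t0 = a.(a.0 | b.0) ⊢ —a→ t1
  t1 = a.0 | b.0 ⊢ —a→ t2, —b→ t3
  t2 = 0 | b.0 ⊢ —b→ t4
  t3 = a.0 | 0 ⊢ —a→ t4
  t4 = 0 | 0 ⊢ ∅
Partition-refinement fixed point:
  B0 = {s0, t0}
  B1 = {s1, t1}
  B2 = {s2, t2}
  B3 = {s4, t4}
  B4 = {s3, t3}
s0 ∈ B0, t0 ∈ B0 → same block

bisimilar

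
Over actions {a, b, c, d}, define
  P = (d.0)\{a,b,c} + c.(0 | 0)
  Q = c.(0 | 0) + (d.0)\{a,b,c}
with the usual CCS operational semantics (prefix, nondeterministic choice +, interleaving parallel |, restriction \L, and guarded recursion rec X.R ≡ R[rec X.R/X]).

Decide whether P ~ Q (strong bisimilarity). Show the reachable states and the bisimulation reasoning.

Reachable graph of P (3 states):
  p0 = (d.0)\{a,b,c} + c.(0 | 0) :: —c→ p1, —d→ p2
  p1 = 0 | 0 :: ∅
  p2 = 0\{a,b,c} :: ∅
Reachable graph of Q (3 states):
  q0 = c.(0 | 0) + (d.0)\{a,b,c} :: —c→ q1, —d→ q2
  q1 = 0 | 0 :: ∅
  q2 = 0\{a,b,c} :: ∅
Bisimilarity quotient blocks:
  B0 = {p0, q0}
  B1 = {p1, p2, q1, q2}
p0 ∈ B0, q0 ∈ B0 → same block

bisimilar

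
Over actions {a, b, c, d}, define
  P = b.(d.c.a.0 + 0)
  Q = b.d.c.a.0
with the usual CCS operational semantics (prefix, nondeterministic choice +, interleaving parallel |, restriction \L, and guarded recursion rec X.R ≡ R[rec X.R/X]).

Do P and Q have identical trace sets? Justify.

LTS(P): 5 reachable states
  u0 = b.(d.c.a.0 + 0) :: -b-> u1
  u1 = d.c.a.0 + 0 :: -d-> u2
  u2 = c.a.0 :: -c-> u3
  u3 = a.0 :: -a-> u4
  u4 = 0 :: (no moves)
LTS(Q): 5 reachable states
  v0 = b.d.c.a.0 :: -b-> v1
  v1 = d.c.a.0 :: -d-> v2
  v2 = c.a.0 :: -c-> v3
  v3 = a.0 :: -a-> v4
  v4 = 0 :: (no moves)
Bisimilarity quotient blocks:
  B0 = {u0, v0}
  B1 = {u1, v1}
  B2 = {u2, v2}
  B3 = {u3, v3}
  B4 = {u4, v4}
u0 ∈ B0, v0 ∈ B0 → same block
Bisimilar ⇒ trace-equivalent.

trace-equivalent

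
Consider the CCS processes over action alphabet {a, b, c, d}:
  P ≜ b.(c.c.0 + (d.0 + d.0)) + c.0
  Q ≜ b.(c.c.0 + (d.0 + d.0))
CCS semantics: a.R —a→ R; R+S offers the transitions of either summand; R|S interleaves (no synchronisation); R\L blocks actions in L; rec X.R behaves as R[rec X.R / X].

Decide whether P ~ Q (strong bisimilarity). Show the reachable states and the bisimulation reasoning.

P ≁ Q

Reachable graph of P (4 states):
  m0 = b.(c.c.0 + (d.0 + d.0)) + c.0 ⊢ --b--▸ m1, --c--▸ m2
  m1 = c.c.0 + (d.0 + d.0) ⊢ --c--▸ m3, --d--▸ m2
  m2 = 0 ⊢ stopped
  m3 = c.0 ⊢ --c--▸ m2
Reachable graph of Q (4 states):
  n0 = b.(c.c.0 + (d.0 + d.0)) ⊢ --b--▸ n1
  n1 = c.c.0 + (d.0 + d.0) ⊢ --c--▸ n2, --d--▸ n3
  n2 = c.0 ⊢ --c--▸ n3
  n3 = 0 ⊢ stopped
Partition-refinement fixed point:
  B0 = {m0}
  B1 = {m1, n1}
  B2 = {m2, n3}
  B3 = {m3, n2}
  B4 = {n0}
m0 ∈ B0, n0 ∈ B4 → different blocks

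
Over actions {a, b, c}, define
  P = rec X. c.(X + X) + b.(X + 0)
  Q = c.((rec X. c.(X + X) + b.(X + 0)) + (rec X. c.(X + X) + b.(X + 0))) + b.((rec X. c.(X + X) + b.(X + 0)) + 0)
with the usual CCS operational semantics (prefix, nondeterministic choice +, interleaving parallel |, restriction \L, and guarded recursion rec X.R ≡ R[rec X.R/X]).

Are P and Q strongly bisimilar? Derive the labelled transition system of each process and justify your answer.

LTS(P): 3 reachable states
  s0 = rec X. c.(X + X) + b.(X + 0) :: —b→ s1, —c→ s2
  s1 = (rec X. c.(X + X) + b.(X + 0)) + 0 :: —b→ s1, —c→ s2
  s2 = (rec X. c.(X + X) + b.(X + 0)) + (rec X. c.(X + X) + b.(X + 0)) :: —b→ s1, —c→ s2
LTS(Q): 3 reachable states
  t0 = c.((rec X. c.(X + X) + b.(X + 0)) + (rec X. c.(X + X) + b.(X + 0))) + b.((rec X. c.(X + X) + b.(X + 0)) + 0) :: —b→ t1, —c→ t2
  t1 = (rec X. c.(X + X) + b.(X + 0)) + 0 :: —b→ t1, —c→ t2
  t2 = (rec X. c.(X + X) + b.(X + 0)) + (rec X. c.(X + X) + b.(X + 0)) :: —b→ t1, —c→ t2
Bisimilarity quotient blocks:
  B0 = {s0, s1, s2, t0, t1, t2}
s0 ∈ B0, t0 ∈ B0 → same block

P ~ Q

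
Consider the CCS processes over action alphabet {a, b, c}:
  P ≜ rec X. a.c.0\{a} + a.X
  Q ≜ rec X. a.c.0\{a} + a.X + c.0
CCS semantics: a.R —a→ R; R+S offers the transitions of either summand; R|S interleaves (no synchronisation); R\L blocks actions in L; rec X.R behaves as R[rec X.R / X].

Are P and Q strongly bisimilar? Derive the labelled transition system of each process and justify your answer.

not bisimilar

Reachable graph of P (3 states):
  p0 = rec X. a.c.0\{a} + a.X → —a→ p0, —a→ p1
  p1 = c.0\{a} → —c→ p2
  p2 = 0\{a} → ·
Reachable graph of Q (4 states):
  q0 = rec X. a.c.0\{a} + a.X + c.0 → —a→ q0, —a→ q1, —c→ q2
  q1 = c.0\{a} → —c→ q3
  q2 = 0 → ·
  q3 = 0\{a} → ·
Bisimilarity quotient blocks:
  B0 = {p0}
  B1 = {p1, q1}
  B2 = {p2, q2, q3}
  B3 = {q0}
p0 ∈ B0, q0 ∈ B3 → different blocks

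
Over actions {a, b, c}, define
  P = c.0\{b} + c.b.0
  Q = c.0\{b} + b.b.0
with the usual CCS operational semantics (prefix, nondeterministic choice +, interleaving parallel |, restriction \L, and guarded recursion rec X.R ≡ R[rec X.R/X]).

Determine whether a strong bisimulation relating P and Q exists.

NO

P's transition system — 4 states:
  p0 = c.0\{b} + c.b.0 | =c=> p1, =c=> p2
  p1 = 0\{b} | deadlocked
  p2 = b.0 | =b=> p3
  p3 = 0 | deadlocked
Q's transition system — 4 states:
  q0 = c.0\{b} + b.b.0 | =b=> q1, =c=> q2
  q1 = b.0 | =b=> q3
  q2 = 0\{b} | deadlocked
  q3 = 0 | deadlocked
Bisimilarity quotient blocks:
  B0 = {p0}
  B1 = {p1, p3, q2, q3}
  B2 = {p2, q1}
  B3 = {q0}
p0 ∈ B0, q0 ∈ B3 → different blocks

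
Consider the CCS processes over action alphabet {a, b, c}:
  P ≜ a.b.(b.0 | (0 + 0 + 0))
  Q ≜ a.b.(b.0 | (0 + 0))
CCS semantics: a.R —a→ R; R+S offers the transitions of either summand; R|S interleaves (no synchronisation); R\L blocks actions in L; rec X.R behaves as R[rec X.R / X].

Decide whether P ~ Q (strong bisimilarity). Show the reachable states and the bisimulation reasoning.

bisimilar

LTS(P): 4 reachable states
  u0 = a.b.(b.0 | (0 + 0 + 0)) → =a=> u1
  u1 = b.(b.0 | (0 + 0 + 0)) → =b=> u2
  u2 = b.0 | (0 + 0 + 0) → =b=> u3
  u3 = 0 | (0 + 0 + 0) → stopped
LTS(Q): 4 reachable states
  v0 = a.b.(b.0 | (0 + 0)) → =a=> v1
  v1 = b.(b.0 | (0 + 0)) → =b=> v2
  v2 = b.0 | (0 + 0) → =b=> v3
  v3 = 0 | (0 + 0) → stopped
Bisimilarity quotient blocks:
  B0 = {u0, v0}
  B1 = {u1, v1}
  B2 = {u2, v2}
  B3 = {u3, v3}
u0 ∈ B0, v0 ∈ B0 → same block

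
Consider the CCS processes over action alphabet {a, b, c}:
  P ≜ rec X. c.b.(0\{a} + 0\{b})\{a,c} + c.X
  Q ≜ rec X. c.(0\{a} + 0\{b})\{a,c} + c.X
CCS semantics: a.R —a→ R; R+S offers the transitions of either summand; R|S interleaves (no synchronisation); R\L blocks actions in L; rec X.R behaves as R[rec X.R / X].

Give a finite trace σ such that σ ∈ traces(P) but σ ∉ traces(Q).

Reachable graph of P (3 states):
  m0 = rec X. c.b.(0\{a} + 0\{b})\{a,c} + c.X has moves —c→ m0, —c→ m1
  m1 = b.(0\{a} + 0\{b})\{a,c} has moves —b→ m2
  m2 = (0\{a} + 0\{b})\{a,c} has moves deadlocked
Reachable graph of Q (2 states):
  n0 = rec X. c.(0\{a} + 0\{b})\{a,c} + c.X has moves —c→ n0, —c→ n1
  n1 = (0\{a} + 0\{b})\{a,c} has moves deadlocked
Run σ = ⟨cb⟩ on P: start {m0}
  after c @ step 1: {m0, m1}
  after b @ step 2: {m2}
  P completes σ.
Run σ = ⟨cb⟩ on Q: start {n0}
  after c @ step 1: {n0, n1}
  after b @ step 2: no successor for Q

cb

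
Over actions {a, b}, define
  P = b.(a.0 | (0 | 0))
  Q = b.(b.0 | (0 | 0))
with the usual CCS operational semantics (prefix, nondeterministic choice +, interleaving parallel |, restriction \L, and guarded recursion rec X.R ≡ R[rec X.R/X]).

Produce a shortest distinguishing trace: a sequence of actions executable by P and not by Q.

ba

LTS(P): 3 reachable states
  u0 = b.(a.0 | (0 | 0)) :: --b--▸ u1
  u1 = a.0 | (0 | 0) :: --a--▸ u2
  u2 = 0 | (0 | 0) :: (no moves)
LTS(Q): 3 reachable states
  v0 = b.(b.0 | (0 | 0)) :: --b--▸ v1
  v1 = b.0 | (0 | 0) :: --b--▸ v2
  v2 = 0 | (0 | 0) :: (no moves)
Executing ba from P (initial set {u0}):
  [1] b ⇒ {u1}
  [2] a ⇒ {u2}
  — P admits the full trace.
Executing ba from Q (initial set {v0}):
  [1] b ⇒ {v1}
  [2] a ⇒ ∅ (Q stuck)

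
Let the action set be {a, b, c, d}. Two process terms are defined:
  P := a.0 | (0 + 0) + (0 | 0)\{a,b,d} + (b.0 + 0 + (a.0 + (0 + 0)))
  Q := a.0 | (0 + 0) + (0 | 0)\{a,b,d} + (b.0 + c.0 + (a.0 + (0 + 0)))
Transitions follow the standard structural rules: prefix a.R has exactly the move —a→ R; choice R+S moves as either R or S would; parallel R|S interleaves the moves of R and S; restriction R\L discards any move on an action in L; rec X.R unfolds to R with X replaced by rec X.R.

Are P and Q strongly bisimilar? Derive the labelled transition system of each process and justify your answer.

P's transition system — 3 states:
  u0 = a.0 | (0 + 0) + (0 | 0)\{a,b,d} + (b.0 + 0 + (a.0 + (0 + 0))) ⊢ ··a··> u1, ··a··> u2, ··b··> u1
  u1 = 0 ⊢ ·
  u2 = 0 | (0 + 0) ⊢ ·
Q's transition system — 3 states:
  v0 = a.0 | (0 + 0) + (0 | 0)\{a,b,d} + (b.0 + c.0 + (a.0 + (0 + 0))) ⊢ ··a··> v1, ··a··> v2, ··b··> v1, ··c··> v1
  v1 = 0 ⊢ ·
  v2 = 0 | (0 + 0) ⊢ ·
Coarsest stable partition (strong bisimilarity classes):
  B0 = {u0}
  B1 = {u1, u2, v1, v2}
  B2 = {v0}
u0 ∈ B0, v0 ∈ B2 → different blocks

P ≁ Q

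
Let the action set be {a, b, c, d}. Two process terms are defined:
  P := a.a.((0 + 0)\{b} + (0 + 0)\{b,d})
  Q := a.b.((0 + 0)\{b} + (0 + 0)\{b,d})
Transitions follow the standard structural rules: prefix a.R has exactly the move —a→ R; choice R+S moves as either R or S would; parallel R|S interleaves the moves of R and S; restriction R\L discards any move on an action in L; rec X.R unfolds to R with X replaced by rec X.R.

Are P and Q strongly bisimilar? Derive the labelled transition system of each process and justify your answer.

P ≁ Q

Reachable graph of P (3 states):
  u0 = a.a.((0 + 0)\{b} + (0 + 0)\{b,d}) ⊢ -a-> u1
  u1 = a.((0 + 0)\{b} + (0 + 0)\{b,d}) ⊢ -a-> u2
  u2 = (0 + 0)\{b} + (0 + 0)\{b,d} ⊢ stopped
Reachable graph of Q (3 states):
  v0 = a.b.((0 + 0)\{b} + (0 + 0)\{b,d}) ⊢ -a-> v1
  v1 = b.((0 + 0)\{b} + (0 + 0)\{b,d}) ⊢ -b-> v2
  v2 = (0 + 0)\{b} + (0 + 0)\{b,d} ⊢ stopped
Partition-refinement fixed point:
  B0 = {u0}
  B1 = {u1}
  B2 = {u2, v2}
  B3 = {v0}
  B4 = {v1}
u0 ∈ B0, v0 ∈ B3 → different blocks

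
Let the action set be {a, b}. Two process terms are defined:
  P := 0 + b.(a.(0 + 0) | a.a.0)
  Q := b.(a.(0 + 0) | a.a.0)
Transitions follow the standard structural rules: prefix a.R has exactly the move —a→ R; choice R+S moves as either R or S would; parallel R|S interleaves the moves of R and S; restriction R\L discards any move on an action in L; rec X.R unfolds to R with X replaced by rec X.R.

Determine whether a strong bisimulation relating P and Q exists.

YES

LTS(P): 7 reachable states
  u0 = 0 + b.(a.(0 + 0) | a.a.0) has moves ··b··> u1
  u1 = a.(0 + 0) | a.a.0 has moves ··a··> u2, ··a··> u3
  u2 = (0 + 0) | a.a.0 has moves ··a··> u4
  u3 = a.(0 + 0) | a.0 has moves ··a··> u4, ··a··> u5
  u4 = (0 + 0) | a.0 has moves ··a··> u6
  u5 = a.(0 + 0) | 0 has moves ··a··> u6
  u6 = (0 + 0) | 0 has moves stopped
LTS(Q): 7 reachable states
  v0 = b.(a.(0 + 0) | a.a.0) has moves ··b··> v1
  v1 = a.(0 + 0) | a.a.0 has moves ··a··> v2, ··a··> v3
  v2 = (0 + 0) | a.a.0 has moves ··a··> v4
  v3 = a.(0 + 0) | a.0 has moves ··a··> v4, ··a··> v5
  v4 = (0 + 0) | a.0 has moves ··a··> v6
  v5 = a.(0 + 0) | 0 has moves ··a··> v6
  v6 = (0 + 0) | 0 has moves stopped
Bisimilarity quotient blocks:
  B0 = {u0, v0}
  B1 = {u1, v1}
  B2 = {u2, u3, v2, v3}
  B3 = {u4, u5, v4, v5}
  B4 = {u6, v6}
u0 ∈ B0, v0 ∈ B0 → same block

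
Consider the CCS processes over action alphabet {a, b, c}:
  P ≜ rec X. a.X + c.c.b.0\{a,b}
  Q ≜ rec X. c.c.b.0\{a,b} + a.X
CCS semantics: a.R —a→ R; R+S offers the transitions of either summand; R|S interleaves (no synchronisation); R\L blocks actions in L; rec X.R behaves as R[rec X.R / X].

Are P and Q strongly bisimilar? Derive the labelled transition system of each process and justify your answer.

YES

LTS(P): 4 reachable states
  m0 = rec X. a.X + c.c.b.0\{a,b} has moves =a=> m0, =c=> m1
  m1 = c.b.0\{a,b} has moves =c=> m2
  m2 = b.0\{a,b} has moves =b=> m3
  m3 = 0\{a,b} has moves (no moves)
LTS(Q): 4 reachable states
  n0 = rec X. c.c.b.0\{a,b} + a.X has moves =a=> n0, =c=> n1
  n1 = c.b.0\{a,b} has moves =c=> n2
  n2 = b.0\{a,b} has moves =b=> n3
  n3 = 0\{a,b} has moves (no moves)
Bisimilarity quotient blocks:
  B0 = {m0, n0}
  B1 = {m1, n1}
  B2 = {m2, n2}
  B3 = {m3, n3}
m0 ∈ B0, n0 ∈ B0 → same block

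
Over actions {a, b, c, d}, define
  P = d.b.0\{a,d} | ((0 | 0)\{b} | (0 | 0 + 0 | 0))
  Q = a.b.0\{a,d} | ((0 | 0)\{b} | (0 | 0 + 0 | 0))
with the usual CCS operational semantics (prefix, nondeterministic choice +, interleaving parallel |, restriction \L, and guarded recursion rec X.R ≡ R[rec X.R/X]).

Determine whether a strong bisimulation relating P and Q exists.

NO

P's transition system — 3 states:
  p0 = d.b.0\{a,d} | ((0 | 0)\{b} | (0 | 0 + 0 | 0)) | --d--▸ p1
  p1 = b.0\{a,d} | ((0 | 0)\{b} | (0 | 0 + 0 | 0)) | --b--▸ p2
  p2 = 0\{a,d} | ((0 | 0)\{b} | (0 | 0 + 0 | 0)) | (no moves)
Q's transition system — 3 states:
  q0 = a.b.0\{a,d} | ((0 | 0)\{b} | (0 | 0 + 0 | 0)) | --a--▸ q1
  q1 = b.0\{a,d} | ((0 | 0)\{b} | (0 | 0 + 0 | 0)) | --b--▸ q2
  q2 = 0\{a,d} | ((0 | 0)\{b} | (0 | 0 + 0 | 0)) | (no moves)
Bisimilarity quotient blocks:
  B0 = {p0}
  B1 = {p1, q1}
  B2 = {p2, q2}
  B3 = {q0}
p0 ∈ B0, q0 ∈ B3 → different blocks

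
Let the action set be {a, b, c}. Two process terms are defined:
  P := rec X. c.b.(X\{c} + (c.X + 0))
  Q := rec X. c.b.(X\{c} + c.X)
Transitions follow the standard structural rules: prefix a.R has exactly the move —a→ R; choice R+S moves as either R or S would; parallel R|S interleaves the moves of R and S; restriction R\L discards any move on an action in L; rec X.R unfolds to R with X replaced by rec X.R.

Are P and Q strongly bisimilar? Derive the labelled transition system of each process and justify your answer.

P's transition system — 3 states:
  m0 = rec X. c.b.(X\{c} + (c.X + 0)) :: --c--▸ m1
  m1 = b.((rec X. c.b.(X\{c} + (c.X + 0)))\{c} + (c.(rec X. c.b.(X\{c} + (c.X + 0))) + 0)) :: --b--▸ m2
  m2 = (rec X. c.b.(X\{c} + (c.X + 0)))\{c} + (c.(rec X. c.b.(X\{c} + (c.X + 0))) + 0) :: --c--▸ m0
Q's transition system — 3 states:
  n0 = rec X. c.b.(X\{c} + c.X) :: --c--▸ n1
  n1 = b.((rec X. c.b.(X\{c} + c.X))\{c} + c.(rec X. c.b.(X\{c} + c.X))) :: --b--▸ n2
  n2 = (rec X. c.b.(X\{c} + c.X))\{c} + c.(rec X. c.b.(X\{c} + c.X)) :: --c--▸ n0
Coarsest stable partition (strong bisimilarity classes):
  B0 = {m0, n0}
  B1 = {m1, n1}
  B2 = {m2, n2}
m0 ∈ B0, n0 ∈ B0 → same block

bisimilar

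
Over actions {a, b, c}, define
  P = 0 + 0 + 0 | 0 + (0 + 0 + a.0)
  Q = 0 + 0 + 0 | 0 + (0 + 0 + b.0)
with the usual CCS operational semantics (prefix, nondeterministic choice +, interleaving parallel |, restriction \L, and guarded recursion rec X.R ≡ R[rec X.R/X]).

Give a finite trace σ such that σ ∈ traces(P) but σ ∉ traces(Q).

a

LTS(P): 2 reachable states
  u0 = 0 + 0 + 0 | 0 + (0 + 0 + a.0) | —a→ u1
  u1 = 0 | ·
LTS(Q): 2 reachable states
  v0 = 0 + 0 + 0 | 0 + (0 + 0 + b.0) | —b→ v1
  v1 = 0 | ·
Executing a from P (initial set {u0}):
  after a @ step 1: {u1}
  ✓ P
Executing a from Q (initial set {v0}):
  after a @ step 1: ∅  — Q cannot continue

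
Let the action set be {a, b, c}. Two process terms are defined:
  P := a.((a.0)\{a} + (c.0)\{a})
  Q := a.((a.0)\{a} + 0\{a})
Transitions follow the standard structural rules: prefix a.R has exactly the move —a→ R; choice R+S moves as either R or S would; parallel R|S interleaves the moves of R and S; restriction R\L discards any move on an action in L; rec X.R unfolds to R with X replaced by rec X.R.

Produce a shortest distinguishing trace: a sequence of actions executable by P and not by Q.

ac

Reachable graph of P (3 states):
  p0 = a.((a.0)\{a} + (c.0)\{a}) :: —a→ p1
  p1 = (a.0)\{a} + (c.0)\{a} :: —c→ p2
  p2 = 0\{a} :: (no moves)
Reachable graph of Q (2 states):
  q0 = a.((a.0)\{a} + 0\{a}) :: —a→ q1
  q1 = (a.0)\{a} + 0\{a} :: (no moves)
Trace ⟨ac⟩ through P, begin at {p0}:
  after a @ step 1: {p1}
  after c @ step 2: {p2}
  ✓ P
Trace ⟨ac⟩ through Q, begin at {q0}:
  after a @ step 1: {q1}
  after c @ step 2: no successor for Q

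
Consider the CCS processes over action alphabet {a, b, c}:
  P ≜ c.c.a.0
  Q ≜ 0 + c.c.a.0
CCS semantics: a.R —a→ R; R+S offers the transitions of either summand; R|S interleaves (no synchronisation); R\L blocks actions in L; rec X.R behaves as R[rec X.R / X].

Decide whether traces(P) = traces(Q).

P's transition system — 4 states:
  u0 = c.c.a.0 has moves --c--▸ u1
  u1 = c.a.0 has moves --c--▸ u2
  u2 = a.0 has moves --a--▸ u3
  u3 = 0 has moves stopped
Q's transition system — 4 states:
  v0 = 0 + c.c.a.0 has moves --c--▸ v1
  v1 = c.a.0 has moves --c--▸ v2
  v2 = a.0 has moves --a--▸ v3
  v3 = 0 has moves stopped
Bisimilarity quotient blocks:
  B0 = {u0, v0}
  B1 = {u1, v1}
  B2 = {u2, v2}
  B3 = {u3, v3}
u0 ∈ B0, v0 ∈ B0 → same block
Bisimilar ⇒ trace-equivalent.

traces(P) = traces(Q)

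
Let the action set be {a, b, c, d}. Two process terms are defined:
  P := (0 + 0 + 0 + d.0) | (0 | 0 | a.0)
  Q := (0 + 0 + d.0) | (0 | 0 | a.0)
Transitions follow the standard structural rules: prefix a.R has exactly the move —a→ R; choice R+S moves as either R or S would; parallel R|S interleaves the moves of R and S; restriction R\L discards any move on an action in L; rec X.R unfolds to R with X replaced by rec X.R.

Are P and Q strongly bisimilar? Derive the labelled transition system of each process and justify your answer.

P's transition system — 4 states:
  u0 = (0 + 0 + 0 + d.0) | (0 | 0 | a.0) ⊢ —a→ u1, —d→ u2
  u1 = (0 + 0 + 0 + d.0) | (0 | 0 | 0) ⊢ —d→ u3
  u2 = 0 | (0 | 0 | a.0) ⊢ —a→ u3
  u3 = 0 | (0 | 0 | 0) ⊢ stopped
Q's transition system — 4 states:
  v0 = (0 + 0 + d.0) | (0 | 0 | a.0) ⊢ —a→ v1, —d→ v2
  v1 = (0 + 0 + d.0) | (0 | 0 | 0) ⊢ —d→ v3
  v2 = 0 | (0 | 0 | a.0) ⊢ —a→ v3
  v3 = 0 | (0 | 0 | 0) ⊢ stopped
Bisimilarity quotient blocks:
  B0 = {u0, v0}
  B1 = {u1, v1}
  B2 = {u3, v3}
  B3 = {u2, v2}
u0 ∈ B0, v0 ∈ B0 → same block

bisimilar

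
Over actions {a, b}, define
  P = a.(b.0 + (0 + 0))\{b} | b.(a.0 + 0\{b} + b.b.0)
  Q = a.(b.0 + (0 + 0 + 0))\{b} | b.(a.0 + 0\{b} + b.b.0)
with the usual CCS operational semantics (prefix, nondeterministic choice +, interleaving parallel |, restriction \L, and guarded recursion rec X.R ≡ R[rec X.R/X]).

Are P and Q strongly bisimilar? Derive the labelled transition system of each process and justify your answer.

LTS(P): 8 reachable states
  s0 = a.(b.0 + (0 + 0))\{b} | b.(a.0 + 0\{b} + b.b.0) has moves -a-> s1, -b-> s2
  s1 = (b.0 + (0 + 0))\{b} | b.(a.0 + 0\{b} + b.b.0) has moves -b-> s3
  s2 = a.(b.0 + (0 + 0))\{b} | (a.0 + 0\{b} + b.b.0) has moves -a-> s3, -a-> s4, -b-> s5
  s3 = (b.0 + (0 + 0))\{b} | (a.0 + 0\{b} + b.b.0) has moves -a-> s6, -b-> s7
  s4 = a.(b.0 + (0 + 0))\{b} | 0 has moves -a-> s6
  s5 = a.(b.0 + (0 + 0))\{b} | b.0 has moves -a-> s7, -b-> s4
  s6 = (b.0 + (0 + 0))\{b} | 0 has moves ∅
  s7 = (b.0 + (0 + 0))\{b} | b.0 has moves -b-> s6
LTS(Q): 8 reachable states
  t0 = a.(b.0 + (0 + 0 + 0))\{b} | b.(a.0 + 0\{b} + b.b.0) has moves -a-> t1, -b-> t2
  t1 = (b.0 + (0 + 0 + 0))\{b} | b.(a.0 + 0\{b} + b.b.0) has moves -b-> t3
  t2 = a.(b.0 + (0 + 0 + 0))\{b} | (a.0 + 0\{b} + b.b.0) has moves -a-> t3, -a-> t4, -b-> t5
  t3 = (b.0 + (0 + 0 + 0))\{b} | (a.0 + 0\{b} + b.b.0) has moves -a-> t6, -b-> t7
  t4 = a.(b.0 + (0 + 0 + 0))\{b} | 0 has moves -a-> t6
  t5 = a.(b.0 + (0 + 0 + 0))\{b} | b.0 has moves -a-> t7, -b-> t4
  t6 = (b.0 + (0 + 0 + 0))\{b} | 0 has moves ∅
  t7 = (b.0 + (0 + 0 + 0))\{b} | b.0 has moves -b-> t6
Coarsest stable partition (strong bisimilarity classes):
  B0 = {s0, t0}
  B1 = {s2, t2}
  B2 = {s5, t5}
  B3 = {s7, t7}
  B4 = {s6, t6}
  B5 = {s4, t4}
  B6 = {s3, t3}
  B7 = {s1, t1}
s0 ∈ B0, t0 ∈ B0 → same block

bisimilar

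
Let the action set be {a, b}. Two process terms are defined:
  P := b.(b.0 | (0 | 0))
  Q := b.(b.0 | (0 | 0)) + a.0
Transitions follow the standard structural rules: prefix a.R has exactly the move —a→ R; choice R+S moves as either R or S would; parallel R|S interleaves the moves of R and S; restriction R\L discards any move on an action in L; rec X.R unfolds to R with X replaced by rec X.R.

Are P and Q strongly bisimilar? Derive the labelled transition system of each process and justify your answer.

NO

Reachable graph of P (3 states):
  m0 = b.(b.0 | (0 | 0)) :: ··b··> m1
  m1 = b.0 | (0 | 0) :: ··b··> m2
  m2 = 0 | (0 | 0) :: stopped
Reachable graph of Q (4 states):
  n0 = b.(b.0 | (0 | 0)) + a.0 :: ··a··> n1, ··b··> n2
  n1 = 0 :: stopped
  n2 = b.0 | (0 | 0) :: ··b··> n3
  n3 = 0 | (0 | 0) :: stopped
Coarsest stable partition (strong bisimilarity classes):
  B0 = {m0}
  B1 = {m1, n2}
  B2 = {m2, n1, n3}
  B3 = {n0}
m0 ∈ B0, n0 ∈ B3 → different blocks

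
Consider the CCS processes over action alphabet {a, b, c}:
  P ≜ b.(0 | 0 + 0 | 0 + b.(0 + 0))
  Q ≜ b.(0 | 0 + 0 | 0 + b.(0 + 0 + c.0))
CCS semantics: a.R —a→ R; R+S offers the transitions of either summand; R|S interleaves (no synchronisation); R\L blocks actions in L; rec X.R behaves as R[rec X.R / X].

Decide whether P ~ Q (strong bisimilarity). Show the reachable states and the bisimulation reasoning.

Reachable graph of P (3 states):
  u0 = b.(0 | 0 + 0 | 0 + b.(0 + 0)) → =b=> u1
  u1 = 0 | 0 + 0 | 0 + b.(0 + 0) → =b=> u2
  u2 = 0 + 0 → ·
Reachable graph of Q (4 states):
  v0 = b.(0 | 0 + 0 | 0 + b.(0 + 0 + c.0)) → =b=> v1
  v1 = 0 | 0 + 0 | 0 + b.(0 + 0 + c.0) → =b=> v2
  v2 = 0 + 0 + c.0 → =c=> v3
  v3 = 0 → ·
Coarsest stable partition (strong bisimilarity classes):
  B0 = {u0}
  B1 = {u1}
  B2 = {u2, v3}
  B3 = {v0}
  B4 = {v1}
  B5 = {v2}
u0 ∈ B0, v0 ∈ B3 → different blocks

NO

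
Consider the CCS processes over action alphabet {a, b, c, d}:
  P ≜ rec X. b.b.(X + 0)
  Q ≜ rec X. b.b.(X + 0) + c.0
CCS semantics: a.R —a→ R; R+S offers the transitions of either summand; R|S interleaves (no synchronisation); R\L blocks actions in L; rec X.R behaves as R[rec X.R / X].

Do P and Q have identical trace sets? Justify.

LTS(P): 3 reachable states
  m0 = rec X. b.b.(X + 0) → —b→ m1
  m1 = b.((rec X. b.b.(X + 0)) + 0) → —b→ m2
  m2 = (rec X. b.b.(X + 0)) + 0 → —b→ m1
LTS(Q): 4 reachable states
  n0 = rec X. b.b.(X + 0) + c.0 → —b→ n1, —c→ n2
  n1 = b.((rec X. b.b.(X + 0) + c.0) + 0) → —b→ n3
  n2 = 0 → ·
  n3 = (rec X. b.b.(X + 0) + c.0) + 0 → —b→ n1, —c→ n2
Trace ⟨c⟩ through Q, begin at {n0}:
  step 1 (c): {n2}
  Q completes σ.
Trace ⟨c⟩ through P, begin at {m0}:
  step 1 (c): ∅  — P cannot continue

traces(P) ≠ traces(Q) — witness ⟨c⟩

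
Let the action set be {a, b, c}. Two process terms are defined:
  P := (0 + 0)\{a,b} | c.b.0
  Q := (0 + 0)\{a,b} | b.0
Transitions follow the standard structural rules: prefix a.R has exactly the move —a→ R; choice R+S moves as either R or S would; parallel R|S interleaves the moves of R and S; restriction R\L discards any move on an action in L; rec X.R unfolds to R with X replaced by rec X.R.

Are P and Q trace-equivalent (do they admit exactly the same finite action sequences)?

traces(P) ≠ traces(Q) — witness ⟨c⟩

Reachable graph of P (3 states):
  m0 = (0 + 0)\{a,b} | c.b.0 | -c-> m1
  m1 = (0 + 0)\{a,b} | b.0 | -b-> m2
  m2 = (0 + 0)\{a,b} | 0 | stopped
Reachable graph of Q (2 states):
  n0 = (0 + 0)\{a,b} | b.0 | -b-> n1
  n1 = (0 + 0)\{a,b} | 0 | stopped
Executing c from P (initial set {m0}):
  [1] c ⇒ {m1}
  — P admits the full trace.
Executing c from Q (initial set {n0}):
  [1] c ⇒ ∅  — Q cannot continue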